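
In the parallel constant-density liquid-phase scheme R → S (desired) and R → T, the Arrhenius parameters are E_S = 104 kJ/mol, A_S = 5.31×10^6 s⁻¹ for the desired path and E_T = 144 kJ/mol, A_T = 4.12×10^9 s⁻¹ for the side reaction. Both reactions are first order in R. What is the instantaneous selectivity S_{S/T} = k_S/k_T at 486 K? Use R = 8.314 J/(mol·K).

k_S/k_T = (A_S/A_T)·exp[−(E_S−E_T)/(RT)] = (A_S/A_T)·exp[(E_T−E_S)/(RT)].
(E_T−E_S)/(RT) = (144−104)×10³/(8.314×486) = 40000/4041 = 9.900.
k_S/k_T = (5.31×10^6/4.12×10^9)·exp(9.900) = 0.001289 × 19921 = 25.7.

25.7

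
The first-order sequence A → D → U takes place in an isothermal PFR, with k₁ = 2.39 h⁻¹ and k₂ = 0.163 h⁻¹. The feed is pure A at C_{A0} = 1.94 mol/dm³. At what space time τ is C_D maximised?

1.21 h

For first-order series the maximum of C_D occurs at τ_opt = ln(k₂/k₁)/(k₂−k₁).
= ln(0.163/2.39)/(0.163−2.39) = ln(0.06820)/-2.227 = -2.685/-2.227 = 1.21 h.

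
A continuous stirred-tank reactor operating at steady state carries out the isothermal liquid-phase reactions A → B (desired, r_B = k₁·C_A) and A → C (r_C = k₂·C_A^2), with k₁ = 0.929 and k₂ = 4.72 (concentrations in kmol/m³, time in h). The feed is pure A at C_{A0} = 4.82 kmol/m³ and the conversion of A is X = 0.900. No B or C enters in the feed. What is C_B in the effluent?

1.26 kmol/m³

Exit C_A = C_{A0}(1−X) = 4.82×0.100 = 0.4820 kmol/m³.
Rates in a CSTR are evaluated at the outlet concentration: r_B = 0.929×0.4820 = 0.4478, r_C = 4.72×0.4820^2 = 1.097.
Fraction of consumed A going to B: r_B/(r_B+r_C) = 0.2899.
C_B = 0.2899·C_{A0}·X = 0.2899×4.82×0.900 = 1.26 kmol/m³.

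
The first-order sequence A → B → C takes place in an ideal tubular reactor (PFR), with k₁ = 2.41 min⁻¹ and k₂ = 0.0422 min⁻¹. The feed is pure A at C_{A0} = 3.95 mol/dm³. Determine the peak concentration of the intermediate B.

3.68 mol/dm³

At the optimum, C_{B,max}/C_{A0} = (k₁/k₂)^[k₂/(k₂−k₁)].
= (2.41/0.0422)^(0.0422/(0.0422−2.41)) = (57.11)^(-0.01782) = 0.9304.
C_{B,max} = 0.9304×3.95 = 3.68 mol/dm³.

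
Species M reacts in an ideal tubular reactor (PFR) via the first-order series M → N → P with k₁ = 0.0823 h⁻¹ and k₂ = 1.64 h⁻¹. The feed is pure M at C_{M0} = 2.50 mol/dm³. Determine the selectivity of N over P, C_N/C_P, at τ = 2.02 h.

0.388

Solving the coupled first-order balances gives C_N(τ) = [k₁/(k₂−k₁)]·C_{M0}·(e^(−k₁τ) − e^(−k₂τ)).
e^(−k₁τ) = e^(−0.0823×2.02) = e^(−0.1662) = 0.8468; e^(−k₂τ) = e^(−3.313) = 0.03641.
C_N = 0.0823×2.50/(1.64−0.0823) × (0.8468−0.03641) = 0.1321×0.8104 = 0.1070 mol/dm³.
C_M = C_{M0}e^(−k₁τ) = 2.117 mol/dm³, so C_P = C_{M0}−C_M−C_N = 0.2759 mol/dm³; C_N/C_P = 0.388.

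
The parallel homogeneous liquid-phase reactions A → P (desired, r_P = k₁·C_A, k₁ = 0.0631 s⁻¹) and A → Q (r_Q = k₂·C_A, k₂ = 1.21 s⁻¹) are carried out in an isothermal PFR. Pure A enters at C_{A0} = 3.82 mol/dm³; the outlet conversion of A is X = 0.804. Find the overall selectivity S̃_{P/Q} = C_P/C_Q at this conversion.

C_A = C_{A0}(1−X) = 0.7487 mol/dm³.
Both paths are first order in A, so the instantaneous fraction to P is constant: dC_P/d(−C_A) = k₁/(k₁+k₂) = 0.04956.
C_P = 0.04956·(C_{A0}−C_A) = 0.04956×3.071 = 0.152 mol/dm³.
C_Q = (C_{A0}−C_A)−C_P = 2.919 mol/dm³; S̃_{P/Q} = 0.1522/2.919 = 0.0521.

0.0521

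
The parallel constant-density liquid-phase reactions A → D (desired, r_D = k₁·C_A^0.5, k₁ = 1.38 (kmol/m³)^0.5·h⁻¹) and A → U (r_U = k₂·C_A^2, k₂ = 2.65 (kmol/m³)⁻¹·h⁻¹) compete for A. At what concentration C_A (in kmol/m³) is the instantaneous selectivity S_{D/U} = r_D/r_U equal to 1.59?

S_{D/U} = (k₁/k₂)·C_A^-1.5 ⇒ C_A = (S·k₂/k₁)^(1/(-1.5)).
= (1.59×2.65/1.38)^(-0.6667) = (3.053)^(-0.6667) = 0.475 kmol/m³.

0.475 kmol/m³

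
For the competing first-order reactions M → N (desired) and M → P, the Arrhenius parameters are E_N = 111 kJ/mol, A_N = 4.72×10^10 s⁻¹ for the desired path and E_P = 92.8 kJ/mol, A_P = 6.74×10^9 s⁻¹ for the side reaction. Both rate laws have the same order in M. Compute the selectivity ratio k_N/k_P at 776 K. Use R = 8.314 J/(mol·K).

k_N/k_P = (A_N/A_P)·exp[−(E_N−E_P)/(RT)] = (A_N/A_P)·exp[(E_P−E_N)/(RT)].
(E_P−E_N)/(RT) = (92.8−111)×10³/(8.314×776) = -18200/6452 = -2.821.
k_N/k_P = (4.72×10^10/6.74×10^9)·exp(-2.821) = 7.003 × 0.05955 = 0.417.

0.417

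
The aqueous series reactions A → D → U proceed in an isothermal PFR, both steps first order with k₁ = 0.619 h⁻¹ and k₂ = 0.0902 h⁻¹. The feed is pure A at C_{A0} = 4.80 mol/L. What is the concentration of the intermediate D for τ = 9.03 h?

For first-order series with pure A initially, C_D(τ) = k₁C_{A0}/(k₂−k₁)·(e^(−k₁τ) − e^(−k₂τ)).
e^(−k₁τ) = e^(−0.619×9.03) = e^(−5.590) = 0.003737; e^(−k₂τ) = e^(−0.8145) = 0.4429.
C_D = 0.619×4.80/(0.0902−0.619) × (0.003737−0.4429) = (-5.619)×(-0.4391) = 2.467 mol/L.

2.47 mol/L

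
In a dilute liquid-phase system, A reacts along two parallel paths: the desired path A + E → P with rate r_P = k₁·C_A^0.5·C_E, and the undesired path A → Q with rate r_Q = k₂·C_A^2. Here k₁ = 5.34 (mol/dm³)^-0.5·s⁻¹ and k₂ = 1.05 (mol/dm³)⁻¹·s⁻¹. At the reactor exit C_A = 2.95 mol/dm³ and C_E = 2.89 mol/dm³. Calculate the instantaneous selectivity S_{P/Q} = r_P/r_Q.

2.90

S_{P/Q} = r_P/r_Q = (k₁·C_A^0.5·C_E)/(k₂·C_A^2) = (k₁/k₂)·C_A^-1.5·C_E.
= (5.34×2.950^0.5×2.890) / (1.05×2.950^2) = 26.51/9.138 = 2.90.
The undesired path is higher order in A, so low C_A (CSTR or dilute feed) favours P.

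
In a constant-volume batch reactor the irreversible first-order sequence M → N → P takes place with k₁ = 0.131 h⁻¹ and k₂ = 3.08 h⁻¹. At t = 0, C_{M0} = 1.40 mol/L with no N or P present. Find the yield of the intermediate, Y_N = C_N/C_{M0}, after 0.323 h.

The intermediate concentration in a first-order A→B→C sequence is C_N = k₁C_{M0}(e^(−k₁t) − e^(−k₂t))/(k₂−k₁).
e^(−k₁t) = e^(−0.131×0.323) = e^(−0.04231) = 0.9586; e^(−k₂t) = e^(−0.9948) = 0.3698.
C_N = 0.131×1.40/(3.08−0.131) × (0.9586−0.3698) = 0.06219×0.5888 = 0.03662 mol/L.
Y_N = C_N/C_{M0} = 0.03662/1.40 = 0.0262.

0.0262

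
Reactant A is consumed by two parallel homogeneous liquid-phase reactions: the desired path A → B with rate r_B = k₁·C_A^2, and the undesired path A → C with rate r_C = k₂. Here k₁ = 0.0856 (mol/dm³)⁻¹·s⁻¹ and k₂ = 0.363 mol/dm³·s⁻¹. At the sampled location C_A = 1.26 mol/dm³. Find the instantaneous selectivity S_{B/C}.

0.374

S_{B/C} = r_B/r_C = (k₁·C_A^2)/(k₂) = (k₁/k₂)·C_A^2.
= (0.0856×1.260^2) / (0.363) = 0.1359/0.3630 = 0.374.
Since the desired path is higher order in A, keeping C_A high (PFR or concentrated feed) favours B.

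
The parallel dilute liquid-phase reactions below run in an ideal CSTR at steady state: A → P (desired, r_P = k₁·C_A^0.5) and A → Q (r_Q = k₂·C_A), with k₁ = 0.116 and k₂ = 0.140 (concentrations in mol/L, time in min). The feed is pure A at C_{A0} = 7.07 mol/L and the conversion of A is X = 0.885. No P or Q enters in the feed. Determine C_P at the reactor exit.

Exit C_A = C_{A0}(1−X) = 7.07×0.115 = 0.8130 mol/L.
A CSTR operates uniformly at the exit composition, giving r_P = 0.1046 and r_Q = 0.1138 (each k·C_A^n at C_A = 0.8130).
Fraction of consumed A going to P: r_P/(r_P+r_Q) = 0.4789.
C_P = 0.4789·C_{A0}·X = 0.4789×7.07×0.885 = 3.00 mol/L.

3.00 mol/L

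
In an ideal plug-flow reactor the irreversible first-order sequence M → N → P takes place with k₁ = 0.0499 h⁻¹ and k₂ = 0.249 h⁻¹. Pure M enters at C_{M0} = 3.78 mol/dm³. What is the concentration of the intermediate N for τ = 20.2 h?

For first-order series with pure M initially, C_N(τ) = k₁C_{M0}/(k₂−k₁)·(e^(−k₁τ) − e^(−k₂τ)).
e^(−k₁τ) = e^(−0.0499×20.2) = e^(−1.008) = 0.3650; e^(−k₂τ) = e^(−5.030) = 0.006540.
C_N = 0.0499×3.78/(0.249−0.0499) × (0.3650−0.006540) = 0.9474×0.3584 = 0.3396 mol/dm³.

0.340 mol/dm³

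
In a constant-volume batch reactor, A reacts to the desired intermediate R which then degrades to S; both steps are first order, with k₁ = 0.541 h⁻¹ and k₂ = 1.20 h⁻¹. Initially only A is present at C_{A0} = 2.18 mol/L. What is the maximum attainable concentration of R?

0.511 mol/L

For a first-order series the maximum intermediate yield is C_{R,max}/C_{A0} = (k₁/k₂)^[k₂/(k₂−k₁)].
= (0.541/1.20)^(1.20/(1.20−0.541)) = (0.4508)^(1.821) = 0.2344.
C_{R,max} = 0.2344×2.18 = 0.511 mol/L.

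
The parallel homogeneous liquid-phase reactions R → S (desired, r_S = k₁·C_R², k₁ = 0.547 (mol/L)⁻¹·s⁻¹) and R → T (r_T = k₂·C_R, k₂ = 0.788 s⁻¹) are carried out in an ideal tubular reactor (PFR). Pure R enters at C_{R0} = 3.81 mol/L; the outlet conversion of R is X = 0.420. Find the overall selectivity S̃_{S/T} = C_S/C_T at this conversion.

2.06

C_R = C_{R0}(1−X) = 2.210 mol/L.
Along a PFR/batch, dC_T/dC_R = −r_T/(r_S+r_T) = −k₂/(k₂+k₁·C_R).
Integrating from C_{R0} to C_R: C_T = (0.788/0.547)·ln[(0.788+0.547·3.81)/(0.788+0.547·2.21)] = 1.441·ln(2.872/1.997) = 0.5237 mol/L.
Then C_S = (C_{R0}−C_R) − C_T = 1.600 − 0.5237 = 1.077 mol/L.
S̃_{S/T} = C_S/C_T = 1.077/0.5237 = 2.06.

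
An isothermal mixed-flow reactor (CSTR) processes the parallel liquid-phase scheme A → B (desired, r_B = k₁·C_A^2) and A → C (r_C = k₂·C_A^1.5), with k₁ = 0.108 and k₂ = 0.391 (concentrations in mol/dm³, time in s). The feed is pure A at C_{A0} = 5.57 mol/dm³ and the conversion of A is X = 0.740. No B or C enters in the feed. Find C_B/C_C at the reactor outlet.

Exit C_A = C_{A0}(1−X) = 5.57×0.260 = 1.448 mol/dm³.
In a CSTR the entire volume is at exit conditions, so r_B = 0.108×1.448^2 = 0.2265 and r_C = 0.391×1.448^1.5 = 0.6814.
Overall selectivity = C_B/C_C = r_Bτ/(r_Cτ) = r_B/r_C = 0.332.

0.332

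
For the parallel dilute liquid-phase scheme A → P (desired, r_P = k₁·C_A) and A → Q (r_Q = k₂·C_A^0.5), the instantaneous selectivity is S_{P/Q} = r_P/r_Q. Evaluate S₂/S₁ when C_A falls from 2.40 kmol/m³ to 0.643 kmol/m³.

0.518

S_{P/Q} = (k₁/k₂)·C_A^0.5, so S₂/S₁ = (C_{A,2}/C_{A,1})^0.5.
= (0.643/2.40)^0.5 = (0.2679)^0.5 = 0.518.
Selectivity toward P falls as C_A falls — high-concentration operation is favoured.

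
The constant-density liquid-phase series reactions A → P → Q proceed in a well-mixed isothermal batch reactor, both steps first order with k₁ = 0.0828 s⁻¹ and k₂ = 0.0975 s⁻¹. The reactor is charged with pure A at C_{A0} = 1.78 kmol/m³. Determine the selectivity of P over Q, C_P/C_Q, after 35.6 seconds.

0.146

The intermediate concentration in a first-order A→B→C sequence is C_P = k₁C_{A0}(e^(−k₁t) − e^(−k₂t))/(k₂−k₁).
e^(−k₁t) = e^(−0.0828×35.6) = e^(−2.948) = 0.05246; e^(−k₂t) = e^(−3.471) = 0.03109.
C_P = 0.0828×1.78/(0.0975−0.0828) × (0.05246−0.03109) = 10.03×0.02138 = 0.2143 kmol/m³.
C_A = C_{A0}e^(−k₁t) = 0.09338 kmol/m³, so C_Q = C_{A0}−C_A−C_P = 1.472 kmol/m³; C_P/C_Q = 0.146.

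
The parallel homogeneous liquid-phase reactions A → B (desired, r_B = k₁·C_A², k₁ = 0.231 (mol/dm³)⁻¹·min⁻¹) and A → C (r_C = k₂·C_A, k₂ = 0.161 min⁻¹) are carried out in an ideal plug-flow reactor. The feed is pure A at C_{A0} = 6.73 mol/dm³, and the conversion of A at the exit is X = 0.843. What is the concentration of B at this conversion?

4.67 mol/dm³

C_A = C_{A0}(1−X) = 1.057 mol/dm³.
Along a PFR/batch, dC_C/dC_A = −r_C/(r_B+r_C) = −k₂/(k₂+k₁·C_A).
Integrating from C_{A0} to C_A: C_C = (0.161/0.231)·ln[(0.161+0.231·6.73)/(0.161+0.231·1.06)] = 0.6970·ln(1.716/0.4051) = 1.006 mol/dm³.
Then C_B = (C_{A0}−C_A) − C_C = 5.673 − 1.006 = 4.667 mol/dm³.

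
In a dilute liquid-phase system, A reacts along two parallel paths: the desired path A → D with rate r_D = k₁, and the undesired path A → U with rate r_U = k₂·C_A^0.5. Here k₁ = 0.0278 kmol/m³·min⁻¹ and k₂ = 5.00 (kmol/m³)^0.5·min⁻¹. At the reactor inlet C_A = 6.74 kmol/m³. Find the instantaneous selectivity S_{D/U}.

0.00214

S_{D/U} = r_D/r_U = (k₁)/(k₂·C_A^0.5) = (k₁/k₂)·C_A^-0.5.
= (0.0278) / (5.00×6.740^0.5) = 0.02780/12.98 = 0.00214.
The undesired path is higher order in A, so low C_A (CSTR or dilute feed) favours D.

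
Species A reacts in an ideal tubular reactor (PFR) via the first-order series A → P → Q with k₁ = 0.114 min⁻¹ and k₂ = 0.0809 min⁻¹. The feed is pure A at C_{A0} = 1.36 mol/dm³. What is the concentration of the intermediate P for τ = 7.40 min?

The intermediate concentration in a first-order A→B→C sequence is C_P = k₁C_{A0}(e^(−k₁τ) − e^(−k₂τ))/(k₂−k₁).
e^(−k₁τ) = e^(−0.114×7.40) = e^(−0.8436) = 0.4302; e^(−k₂τ) = e^(−0.5987) = 0.5495.
C_P = 0.114×1.36/(0.0809−0.114) × (0.4302−0.5495) = (-4.684)×(-0.1194) = 0.5592 mol/dm³.

0.559 mol/dm³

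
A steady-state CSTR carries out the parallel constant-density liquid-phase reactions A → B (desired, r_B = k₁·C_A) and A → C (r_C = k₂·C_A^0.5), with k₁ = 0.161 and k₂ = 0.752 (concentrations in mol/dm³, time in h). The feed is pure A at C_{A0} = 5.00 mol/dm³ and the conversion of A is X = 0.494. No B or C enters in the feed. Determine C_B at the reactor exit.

Exit C_A = C_{A0}(1−X) = 5.00×0.506 = 2.530 mol/dm³.
A CSTR operates uniformly at the exit composition, giving r_B = 0.4073 and r_C = 1.196 (each k·C_A^n at C_A = 2.530).
Fraction of consumed A going to B: r_B/(r_B+r_C) = 0.2540.
C_B = 0.2540·C_{A0}·X = 0.2540×5.00×0.494 = 0.627 mol/dm³.

0.627 mol/dm³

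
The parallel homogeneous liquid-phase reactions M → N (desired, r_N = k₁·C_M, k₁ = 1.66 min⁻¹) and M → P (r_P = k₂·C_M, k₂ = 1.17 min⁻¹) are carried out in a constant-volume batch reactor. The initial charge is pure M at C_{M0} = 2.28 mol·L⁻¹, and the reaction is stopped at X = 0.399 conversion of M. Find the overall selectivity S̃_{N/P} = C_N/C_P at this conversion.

1.42

C_M = C_{M0}(1−X) = 1.370 mol·L⁻¹.
Both paths are first order in M, so the instantaneous fraction to N is constant: dC_N/d(−C_M) = k₁/(k₁+k₂) = 0.5866.
C_N = 0.5866·(C_{M0}−C_M) = 0.5866×0.9097 = 0.534 mol·L⁻¹.
C_P = (C_{M0}−C_M)−C_N = 0.3761 mol·L⁻¹; S̃_{N/P} = 0.5336/0.3761 = 1.42.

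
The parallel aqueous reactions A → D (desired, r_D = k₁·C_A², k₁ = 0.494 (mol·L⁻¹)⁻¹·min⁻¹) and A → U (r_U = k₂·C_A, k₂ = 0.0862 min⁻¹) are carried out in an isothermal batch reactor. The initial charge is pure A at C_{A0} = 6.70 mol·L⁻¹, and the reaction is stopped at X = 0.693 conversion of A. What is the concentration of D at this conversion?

4.45 mol·L⁻¹

C_A = C_{A0}(1−X) = 2.057 mol·L⁻¹.
Along a PFR/batch, dC_U/dC_A = −r_U/(r_D+r_U) = −k₂/(k₂+k₁·C_A).
Integrating from C_{A0} to C_A: C_U = (0.0862/0.494)·ln[(0.0862+0.494·6.70)/(0.0862+0.494·2.06)] = 0.1745·ln(3.396/1.102) = 0.1963 mol·L⁻¹.
Then C_D = (C_{A0}−C_A) − C_U = 4.643 − 0.1963 = 4.447 mol·L⁻¹.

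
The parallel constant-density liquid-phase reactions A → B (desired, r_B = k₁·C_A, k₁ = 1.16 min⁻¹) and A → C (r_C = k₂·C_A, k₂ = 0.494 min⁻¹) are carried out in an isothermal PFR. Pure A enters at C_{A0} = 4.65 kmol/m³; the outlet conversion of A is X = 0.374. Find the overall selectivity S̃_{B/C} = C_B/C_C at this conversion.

C_A = C_{A0}(1−X) = 2.911 kmol/m³.
Both paths are first order in A, so the instantaneous fraction to B is constant: dC_B/d(−C_A) = k₁/(k₁+k₂) = 0.7013.
C_B = 0.7013·(C_{A0}−C_A) = 0.7013×1.739 = 1.22 kmol/m³.
C_C = (C_{A0}−C_A)−C_B = 0.5194 kmol/m³; S̃_{B/C} = 1.220/0.5194 = 2.35.

2.35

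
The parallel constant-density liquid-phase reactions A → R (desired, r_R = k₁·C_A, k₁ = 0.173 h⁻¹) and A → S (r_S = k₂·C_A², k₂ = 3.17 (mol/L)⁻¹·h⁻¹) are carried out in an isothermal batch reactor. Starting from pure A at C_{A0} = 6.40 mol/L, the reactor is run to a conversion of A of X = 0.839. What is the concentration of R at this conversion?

0.0973 mol/L

C_A = C_{A0}(1−X) = 1.030 mol/L.
Along a PFR/batch, dC_R/dC_A = −r_R/(r_R+r_S) = −k₁/(k₁+k₂·C_A).
Integrating from C_{A0} to C_A: C_R = (0.173/3.17)·ln[(0.173+3.17·6.40)/(0.173+3.17·1.03)] = 0.05457·ln(20.46/3.439) = 0.09732 mol/L.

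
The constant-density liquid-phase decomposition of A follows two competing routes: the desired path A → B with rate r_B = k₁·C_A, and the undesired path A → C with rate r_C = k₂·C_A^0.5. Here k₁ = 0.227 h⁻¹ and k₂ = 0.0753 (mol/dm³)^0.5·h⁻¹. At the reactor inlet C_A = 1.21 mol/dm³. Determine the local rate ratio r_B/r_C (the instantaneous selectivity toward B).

3.32

S_{B/C} = r_B/r_C = (k₁·C_A)/(k₂·C_A^0.5) = (k₁/k₂)·C_A^0.5.
= (0.227×1.210) / (0.0753×1.210^0.5) = 0.2747/0.08283 = 3.32.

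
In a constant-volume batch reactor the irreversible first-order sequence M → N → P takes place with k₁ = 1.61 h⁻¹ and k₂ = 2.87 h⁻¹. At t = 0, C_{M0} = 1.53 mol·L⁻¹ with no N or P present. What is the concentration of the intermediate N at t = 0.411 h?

0.408 mol·L⁻¹

The intermediate concentration in a first-order A→B→C sequence is C_N = k₁C_{M0}(e^(−k₁t) − e^(−k₂t))/(k₂−k₁).
e^(−k₁t) = e^(−1.61×0.411) = e^(−0.6617) = 0.5160; e^(−k₂t) = e^(−1.180) = 0.3074.
C_N = 1.61×1.53/(2.87−1.61) × (0.5160−0.3074) = 1.955×0.2086 = 0.4077 mol·L⁻¹.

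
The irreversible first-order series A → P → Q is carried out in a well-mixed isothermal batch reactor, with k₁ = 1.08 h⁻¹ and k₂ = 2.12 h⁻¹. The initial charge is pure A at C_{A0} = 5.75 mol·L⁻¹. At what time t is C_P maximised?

0.649 h

The intermediate peaks when r₁ = r₂, i.e. k₁e^(−k₁t) = k₂e^(−k₂t), giving t_opt = ln(k₂/k₁)/(k₂−k₁).
= ln(2.12/1.08)/(2.12−1.08) = ln(1.963)/1.040 = 0.6745/1.040 = 0.649 h.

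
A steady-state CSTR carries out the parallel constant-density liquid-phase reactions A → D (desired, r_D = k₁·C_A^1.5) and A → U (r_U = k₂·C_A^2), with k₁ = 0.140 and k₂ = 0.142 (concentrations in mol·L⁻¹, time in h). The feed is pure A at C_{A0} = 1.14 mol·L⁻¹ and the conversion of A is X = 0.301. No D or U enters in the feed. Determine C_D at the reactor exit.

Exit C_A = C_{A0}(1−X) = 1.14×0.699 = 0.7969 mol·L⁻¹.
A CSTR operates uniformly at the exit composition, giving r_D = 0.09959 and r_U = 0.09017 (each k·C_A^n at C_A = 0.7969).
Fraction of consumed A going to D: r_D/(r_D+r_U) = 0.5248.
C_D = 0.5248·C_{A0}·X = 0.5248×1.14×0.301 = 0.180 mol·L⁻¹.

0.180 mol·L⁻¹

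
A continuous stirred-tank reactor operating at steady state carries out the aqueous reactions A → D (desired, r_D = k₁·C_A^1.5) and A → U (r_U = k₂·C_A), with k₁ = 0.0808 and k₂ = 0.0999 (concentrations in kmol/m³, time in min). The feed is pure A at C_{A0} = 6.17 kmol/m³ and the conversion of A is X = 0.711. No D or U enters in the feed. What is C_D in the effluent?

Exit C_A = C_{A0}(1−X) = 6.17×0.289 = 1.783 kmol/m³.
In a CSTR the entire volume is at exit conditions, so r_D = 0.0808×1.783^1.5 = 0.1924 and r_U = 0.0999×1.783 = 0.1781.
Fraction of consumed A going to D: r_D/(r_D+r_U) = 0.5192.
C_D = 0.5192·C_{A0}·X = 0.5192×6.17×0.711 = 2.28 kmol/m³.

2.28 kmol/m³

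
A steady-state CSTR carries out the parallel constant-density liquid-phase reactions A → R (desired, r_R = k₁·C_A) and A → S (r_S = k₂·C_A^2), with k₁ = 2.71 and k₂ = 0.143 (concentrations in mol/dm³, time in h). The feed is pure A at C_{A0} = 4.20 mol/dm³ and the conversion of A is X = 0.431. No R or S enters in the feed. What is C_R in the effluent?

Exit C_A = C_{A0}(1−X) = 4.20×0.569 = 2.390 mol/dm³.
In a CSTR the entire volume is at exit conditions, so r_R = 2.71×2.390 = 6.476 and r_S = 0.143×2.390^2 = 0.8167.
Fraction of consumed A going to R: r_R/(r_R+r_S) = 0.8880.
C_R = 0.8880·C_{A0}·X = 0.8880×4.20×0.431 = 1.61 mol/dm³.

1.61 mol/dm³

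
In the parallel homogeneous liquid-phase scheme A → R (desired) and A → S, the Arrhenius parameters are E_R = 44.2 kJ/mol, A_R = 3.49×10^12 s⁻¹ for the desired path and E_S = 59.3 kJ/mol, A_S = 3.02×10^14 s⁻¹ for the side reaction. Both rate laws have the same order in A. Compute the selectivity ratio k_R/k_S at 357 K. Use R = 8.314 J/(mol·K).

k_R/k_S = (A_R/A_S)·exp[−(E_R−E_S)/(RT)] = (A_R/A_S)·exp[(E_S−E_R)/(RT)].
(E_S−E_R)/(RT) = (59.3−44.2)×10³/(8.314×357) = 15100/2968 = 5.087.
k_R/k_S = (3.49×10^12/3.02×10^14)·exp(5.087) = 0.01156 × 162.0 = 1.87.
Since E_R < E_S, lowering the temperature improves selectivity toward R.

1.87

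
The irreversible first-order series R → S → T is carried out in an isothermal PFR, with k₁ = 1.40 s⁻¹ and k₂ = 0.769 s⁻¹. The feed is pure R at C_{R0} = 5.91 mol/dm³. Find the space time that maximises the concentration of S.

Setting dC_S/dτ = 0 gives τ_opt = ln(k₂/k₁)/(k₂−k₁).
= ln(0.769/1.40)/(0.769−1.40) = ln(0.5493)/-0.6310 = -0.5991/-0.6310 = 0.950 s.

0.950 s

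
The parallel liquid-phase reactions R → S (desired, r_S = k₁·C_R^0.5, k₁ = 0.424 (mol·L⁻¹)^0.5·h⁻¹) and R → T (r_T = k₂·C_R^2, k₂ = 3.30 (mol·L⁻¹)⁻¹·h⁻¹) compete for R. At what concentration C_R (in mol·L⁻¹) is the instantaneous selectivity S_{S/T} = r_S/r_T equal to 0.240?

0.659 mol·L⁻¹

S_{S/T} = (k₁/k₂)·C_R^-1.5 ⇒ C_R = (S·k₂/k₁)^(1/(-1.5)).
= (0.240×3.30/0.424)^(-0.6667) = (1.868)^(-0.6667) = 0.659 mol·L⁻¹.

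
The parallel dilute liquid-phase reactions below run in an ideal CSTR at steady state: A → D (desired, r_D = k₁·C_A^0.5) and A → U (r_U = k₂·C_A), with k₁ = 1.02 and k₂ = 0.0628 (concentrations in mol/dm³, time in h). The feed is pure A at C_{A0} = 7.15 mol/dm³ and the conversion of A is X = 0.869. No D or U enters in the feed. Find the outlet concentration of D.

5.86 mol/dm³

Exit C_A = C_{A0}(1−X) = 7.15×0.131 = 0.9367 mol/dm³.
A CSTR operates uniformly at the exit composition, giving r_D = 0.9872 and r_U = 0.05882 (each k·C_A^n at C_A = 0.9367).
Fraction of consumed A going to D: r_D/(r_D+r_U) = 0.9438.
C_D = 0.9438·C_{A0}·X = 0.9438×7.15×0.869 = 5.86 mol/dm³.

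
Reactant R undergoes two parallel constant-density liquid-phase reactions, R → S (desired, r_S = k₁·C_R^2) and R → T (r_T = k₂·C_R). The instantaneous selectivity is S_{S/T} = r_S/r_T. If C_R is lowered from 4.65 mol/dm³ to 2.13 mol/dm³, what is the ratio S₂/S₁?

0.458

S_{S/T} = (k₁/k₂)·C_R, so S₂/S₁ = (C_{R,2}/C_{R,1}).
= 2.13/4.65 = 0.458.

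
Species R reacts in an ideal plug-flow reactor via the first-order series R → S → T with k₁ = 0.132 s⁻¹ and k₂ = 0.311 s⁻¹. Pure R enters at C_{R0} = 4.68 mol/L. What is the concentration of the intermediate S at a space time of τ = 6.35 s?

1.01 mol/L

Solving the coupled first-order balances gives C_S(τ) = [k₁/(k₂−k₁)]·C_{R0}·(e^(−k₁τ) − e^(−k₂τ)).
e^(−k₁τ) = e^(−0.132×6.35) = e^(−0.8382) = 0.4325; e^(−k₂τ) = e^(−1.975) = 0.1388.
C_S = 0.132×4.68/(0.311−0.132) × (0.4325−0.1388) = 3.451×0.2937 = 1.014 mol/L.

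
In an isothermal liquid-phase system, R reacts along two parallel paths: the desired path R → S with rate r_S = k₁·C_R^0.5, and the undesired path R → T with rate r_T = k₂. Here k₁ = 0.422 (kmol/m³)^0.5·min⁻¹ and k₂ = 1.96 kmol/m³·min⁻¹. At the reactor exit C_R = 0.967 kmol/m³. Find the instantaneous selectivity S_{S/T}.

S_{S/T} = r_S/r_T = (k₁·C_R^0.5)/(k₂) = (k₁/k₂)·C_R^0.5.
= (0.422×0.9670^0.5) / (1.96) = 0.4150/1.960 = 0.212.

0.212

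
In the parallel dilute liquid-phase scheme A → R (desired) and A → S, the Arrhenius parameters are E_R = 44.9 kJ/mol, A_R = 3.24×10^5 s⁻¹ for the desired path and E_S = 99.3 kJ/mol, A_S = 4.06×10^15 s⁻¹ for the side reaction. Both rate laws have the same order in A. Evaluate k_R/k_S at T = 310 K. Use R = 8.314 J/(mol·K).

0.117

With equal orders, S_{R/S} = k_R/k_S = (A_R/A_S)·exp[(E_S−E_R)/(RT)].
(E_S−E_R)/(RT) = (99.3−44.9)×10³/(8.314×310) = 54400/2577 = 21.11.
k_R/k_S = (3.24×10^5/4.06×10^15)·exp(21.11) = 7.980×10^-11 × 1.468×10^9 = 0.117.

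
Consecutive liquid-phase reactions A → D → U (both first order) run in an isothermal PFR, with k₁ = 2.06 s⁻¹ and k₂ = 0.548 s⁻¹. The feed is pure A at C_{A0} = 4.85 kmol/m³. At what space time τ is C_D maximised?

For first-order series the maximum of C_D occurs at τ_opt = ln(k₂/k₁)/(k₂−k₁).
= ln(0.548/2.06)/(0.548−2.06) = ln(0.2660)/-1.512 = -1.324/-1.512 = 0.876 s.

0.876 s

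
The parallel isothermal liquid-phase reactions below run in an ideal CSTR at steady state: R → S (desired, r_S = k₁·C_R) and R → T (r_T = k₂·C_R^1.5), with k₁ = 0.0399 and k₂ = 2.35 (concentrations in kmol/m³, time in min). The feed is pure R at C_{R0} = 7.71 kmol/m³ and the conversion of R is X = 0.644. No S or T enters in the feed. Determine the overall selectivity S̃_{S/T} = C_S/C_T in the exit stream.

0.0102

Exit C_R = C_{R0}(1−X) = 7.71×0.356 = 2.745 kmol/m³.
In a CSTR the entire volume is at exit conditions, so r_S = 0.0399×2.745 = 0.1095 and r_T = 2.35×2.745^1.5 = 10.69.
Overall selectivity = C_S/C_T = r_Sτ/(r_Tτ) = r_S/r_T = 0.0102.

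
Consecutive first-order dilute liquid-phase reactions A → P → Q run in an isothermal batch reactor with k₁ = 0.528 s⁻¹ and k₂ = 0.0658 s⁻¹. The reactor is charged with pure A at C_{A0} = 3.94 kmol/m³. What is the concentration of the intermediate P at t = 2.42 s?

The intermediate concentration in a first-order A→B→C sequence is C_P = k₁C_{A0}(e^(−k₁t) − e^(−k₂t))/(k₂−k₁).
e^(−k₁t) = e^(−0.528×2.42) = e^(−1.278) = 0.2787; e^(−k₂t) = e^(−0.1592) = 0.8528.
C_P = 0.528×3.94/(0.0658−0.528) × (0.2787−0.8528) = (-4.501)×(-0.5741) = 2.584 kmol/m³.

2.58 kmol/m³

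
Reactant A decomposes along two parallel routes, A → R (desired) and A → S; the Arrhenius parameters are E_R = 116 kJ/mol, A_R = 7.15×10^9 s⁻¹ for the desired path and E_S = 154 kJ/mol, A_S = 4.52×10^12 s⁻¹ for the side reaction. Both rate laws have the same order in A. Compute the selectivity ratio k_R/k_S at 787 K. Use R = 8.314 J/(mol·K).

0.526

Since both paths have the same order in A, the concentration cancels and S_{R/S} = k_R/k_S = (A_R/A_S)·exp[(E_S−E_R)/(RT)].
(E_S−E_R)/(RT) = (154−116)×10³/(8.314×787) = 38000/6543 = 5.808.
k_R/k_S = (7.15×10^9/4.52×10^12)·exp(5.808) = 0.001582 × 332.8 = 0.526.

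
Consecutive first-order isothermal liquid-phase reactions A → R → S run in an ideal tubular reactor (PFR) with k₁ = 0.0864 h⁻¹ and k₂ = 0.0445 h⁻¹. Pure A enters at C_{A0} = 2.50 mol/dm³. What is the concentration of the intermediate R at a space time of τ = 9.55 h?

1.11 mol/dm³

The intermediate concentration in a first-order A→B→C sequence is C_R = k₁C_{A0}(e^(−k₁τ) − e^(−k₂τ))/(k₂−k₁).
e^(−k₁τ) = e^(−0.0864×9.55) = e^(−0.8251) = 0.4382; e^(−k₂τ) = e^(−0.4250) = 0.6538.
C_R = 0.0864×2.50/(0.0445−0.0864) × (0.4382−0.6538) = (-5.155)×(-0.2156) = 1.111 mol/dm³.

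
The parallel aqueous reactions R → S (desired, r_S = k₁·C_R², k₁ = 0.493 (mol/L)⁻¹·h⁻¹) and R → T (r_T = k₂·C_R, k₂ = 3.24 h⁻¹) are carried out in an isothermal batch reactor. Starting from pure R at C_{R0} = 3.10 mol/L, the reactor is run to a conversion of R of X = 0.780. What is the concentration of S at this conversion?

C_R = C_{R0}(1−X) = 0.6820 mol/L.
Along a PFR/batch, dC_T/dC_R = −r_T/(r_S+r_T) = −k₂/(k₂+k₁·C_R).
Integrating from C_{R0} to C_R: C_T = (3.24/0.493)·ln[(3.24+0.493·3.10)/(3.24+0.493·0.682)] = 6.572·ln(4.768/3.576) = 1.891 mol/L.
Then C_S = (C_{R0}−C_R) − C_T = 2.418 − 1.891 = 0.5274 mol/L.

0.527 mol/L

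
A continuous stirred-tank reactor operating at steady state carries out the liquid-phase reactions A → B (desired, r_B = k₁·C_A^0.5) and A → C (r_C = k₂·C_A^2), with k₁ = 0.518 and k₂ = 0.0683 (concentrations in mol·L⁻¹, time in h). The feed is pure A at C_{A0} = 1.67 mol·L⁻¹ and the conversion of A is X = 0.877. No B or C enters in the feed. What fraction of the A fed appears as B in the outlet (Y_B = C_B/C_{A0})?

0.866

Exit C_A = C_{A0}(1−X) = 1.67×0.123 = 0.2054 mol·L⁻¹.
Rates in a CSTR are evaluated at the outlet concentration: r_B = 0.518×0.2054^0.5 = 0.2348, r_C = 0.0683×0.2054^2 = 0.002882.
Fraction of consumed A going to B: r_B/(r_B+r_C) = 0.9879.
C_B = 0.9879·C_{A0}·X = 0.9879×1.67×0.877 = 1.45 mol·L⁻¹; Y_B = C_B/C_{A0} = 0.866.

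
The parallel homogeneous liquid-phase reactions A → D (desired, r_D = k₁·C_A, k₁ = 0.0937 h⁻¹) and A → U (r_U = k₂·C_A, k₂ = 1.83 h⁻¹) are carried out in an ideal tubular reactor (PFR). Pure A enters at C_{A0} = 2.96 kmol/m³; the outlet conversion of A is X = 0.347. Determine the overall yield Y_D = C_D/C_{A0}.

C_A = C_{A0}(1−X) = 1.933 kmol/m³.
Both paths are first order in A, so the instantaneous fraction to D is constant: dC_D/d(−C_A) = k₁/(k₁+k₂) = 0.04871.
C_D = 0.04871·(C_{A0}−C_A) = 0.04871×1.027 = 0.0500 kmol/m³.
Y_D = C_D/C_{A0} = 0.05003/2.96 = 0.0169.

0.0169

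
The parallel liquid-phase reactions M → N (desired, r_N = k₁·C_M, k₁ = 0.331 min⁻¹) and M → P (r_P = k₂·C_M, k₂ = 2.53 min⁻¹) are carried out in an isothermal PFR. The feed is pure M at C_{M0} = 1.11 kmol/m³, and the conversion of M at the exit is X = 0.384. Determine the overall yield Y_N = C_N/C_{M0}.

0.0444

C_M = C_{M0}(1−X) = 0.6838 kmol/m³.
Both paths are first order in M, so the instantaneous fraction to N is constant: dC_N/d(−C_M) = k₁/(k₁+k₂) = 0.1157.
C_N = 0.1157·(C_{M0}−C_M) = 0.1157×0.4262 = 0.0493 kmol/m³.
Y_N = C_N/C_{M0} = 0.04931/1.11 = 0.0444.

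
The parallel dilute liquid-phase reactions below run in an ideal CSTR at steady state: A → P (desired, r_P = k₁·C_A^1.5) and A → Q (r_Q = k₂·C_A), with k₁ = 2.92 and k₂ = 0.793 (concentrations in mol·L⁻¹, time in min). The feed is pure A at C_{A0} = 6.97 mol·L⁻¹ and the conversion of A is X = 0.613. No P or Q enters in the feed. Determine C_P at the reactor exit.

Exit C_A = C_{A0}(1−X) = 6.97×0.387 = 2.697 mol·L⁻¹.
In a CSTR the entire volume is at exit conditions, so r_P = 2.92×2.697^1.5 = 12.94 and r_Q = 0.793×2.697 = 2.139.
Fraction of consumed A going to P: r_P/(r_P+r_Q) = 0.8581.
C_P = 0.8581·C_{A0}·X = 0.8581×6.97×0.613 = 3.67 mol·L⁻¹.

3.67 mol·L⁻¹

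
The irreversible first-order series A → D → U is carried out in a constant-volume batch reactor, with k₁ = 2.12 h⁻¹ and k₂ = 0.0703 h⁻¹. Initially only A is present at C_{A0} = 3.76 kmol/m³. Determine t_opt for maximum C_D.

1.66 h

The intermediate peaks when r₁ = r₂, i.e. k₁e^(−k₁t) = k₂e^(−k₂t), giving t_opt = ln(k₂/k₁)/(k₂−k₁).
= ln(0.0703/2.12)/(0.0703−2.12) = ln(0.03316)/-2.050 = -3.406/-2.050 = 1.66 h.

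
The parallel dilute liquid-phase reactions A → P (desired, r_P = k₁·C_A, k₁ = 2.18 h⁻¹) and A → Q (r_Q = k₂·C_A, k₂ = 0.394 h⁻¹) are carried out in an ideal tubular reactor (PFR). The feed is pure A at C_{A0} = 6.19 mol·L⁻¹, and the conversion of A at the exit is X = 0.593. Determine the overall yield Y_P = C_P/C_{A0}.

0.502

C_A = C_{A0}(1−X) = 2.519 mol·L⁻¹.
Both paths are first order in A, so the instantaneous fraction to P is constant: dC_P/d(−C_A) = k₁/(k₁+k₂) = 0.8469.
C_P = 0.8469·(C_{A0}−C_A) = 0.8469×3.671 = 3.11 mol·L⁻¹.
Y_P = C_P/C_{A0} = 3.109/6.19 = 0.502.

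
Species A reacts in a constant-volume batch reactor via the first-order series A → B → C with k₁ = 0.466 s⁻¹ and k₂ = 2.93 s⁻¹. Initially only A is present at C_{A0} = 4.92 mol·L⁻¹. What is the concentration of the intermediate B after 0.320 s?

The intermediate concentration in a first-order A→B→C sequence is C_B = k₁C_{A0}(e^(−k₁t) − e^(−k₂t))/(k₂−k₁).
e^(−k₁t) = e^(−0.466×0.320) = e^(−0.1491) = 0.8615; e^(−k₂t) = e^(−0.9376) = 0.3916.
C_B = 0.466×4.92/(2.93−0.466) × (0.8615−0.3916) = 0.9305×0.4699 = 0.4372 mol·L⁻¹.

0.437 mol·L⁻¹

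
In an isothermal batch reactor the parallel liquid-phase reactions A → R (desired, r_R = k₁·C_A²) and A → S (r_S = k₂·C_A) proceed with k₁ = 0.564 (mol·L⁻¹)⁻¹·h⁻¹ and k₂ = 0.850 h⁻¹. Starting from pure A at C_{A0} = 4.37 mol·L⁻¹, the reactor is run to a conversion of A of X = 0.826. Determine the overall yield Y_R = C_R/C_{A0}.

0.498

C_A = C_{A0}(1−X) = 0.7604 mol·L⁻¹.
Along a PFR/batch, dC_S/dC_A = −r_S/(r_R+r_S) = −k₂/(k₂+k₁·C_A).
Integrating from C_{A0} to C_A: C_S = (0.850/0.564)·ln[(0.850+0.564·4.37)/(0.850+0.564·0.760)] = 1.507·ln(3.315/1.279) = 1.435 mol·L⁻¹.
Then C_R = (C_{A0}−C_A) − C_S = 3.610 − 1.435 = 2.174 mol·L⁻¹.
Y_R = C_R/C_{A0} = 2.174/4.37 = 0.498.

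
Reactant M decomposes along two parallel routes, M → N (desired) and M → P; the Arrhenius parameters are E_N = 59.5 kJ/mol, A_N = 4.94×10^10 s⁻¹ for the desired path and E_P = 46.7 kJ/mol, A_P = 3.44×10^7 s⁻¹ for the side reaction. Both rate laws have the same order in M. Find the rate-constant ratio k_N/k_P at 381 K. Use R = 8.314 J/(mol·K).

k_N/k_P = (A_N/A_P)·exp[−(E_N−E_P)/(RT)] = (A_N/A_P)·exp[(E_P−E_N)/(RT)].
(E_P−E_N)/(RT) = (46.7−59.5)×10³/(8.314×381) = -12800/3168 = -4.041.
k_N/k_P = (4.94×10^10/3.44×10^7)·exp(-4.041) = 1436 × 0.01758 = 25.2.

25.2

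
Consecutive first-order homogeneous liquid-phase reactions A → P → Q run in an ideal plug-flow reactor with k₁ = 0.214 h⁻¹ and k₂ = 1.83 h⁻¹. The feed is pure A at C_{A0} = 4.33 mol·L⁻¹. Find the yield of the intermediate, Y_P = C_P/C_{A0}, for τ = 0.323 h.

0.0503

Solving the coupled first-order balances gives C_P(τ) = [k₁/(k₂−k₁)]·C_{A0}·(e^(−k₁τ) − e^(−k₂τ)).
e^(−k₁τ) = e^(−0.214×0.323) = e^(−0.06912) = 0.9332; e^(−k₂τ) = e^(−0.5911) = 0.5537.
C_P = 0.214×4.33/(1.83−0.214) × (0.9332−0.5537) = 0.5734×0.3795 = 0.2176 mol·L⁻¹.
Y_P = C_P/C_{A0} = 0.2176/4.33 = 0.0503.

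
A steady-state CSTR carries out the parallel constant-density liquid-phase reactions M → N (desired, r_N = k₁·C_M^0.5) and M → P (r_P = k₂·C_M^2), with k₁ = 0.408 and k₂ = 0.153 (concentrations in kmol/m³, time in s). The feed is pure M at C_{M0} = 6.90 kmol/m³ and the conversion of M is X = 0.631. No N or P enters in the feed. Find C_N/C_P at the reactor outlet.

0.656

Exit C_M = C_{M0}(1−X) = 6.90×0.369 = 2.546 kmol/m³.
In a CSTR the entire volume is at exit conditions, so r_N = 0.408×2.546^0.5 = 0.6510 and r_P = 0.153×2.546^2 = 0.9918.
Overall selectivity = C_N/C_P = r_Nτ/(r_Pτ) = r_N/r_P = 0.656.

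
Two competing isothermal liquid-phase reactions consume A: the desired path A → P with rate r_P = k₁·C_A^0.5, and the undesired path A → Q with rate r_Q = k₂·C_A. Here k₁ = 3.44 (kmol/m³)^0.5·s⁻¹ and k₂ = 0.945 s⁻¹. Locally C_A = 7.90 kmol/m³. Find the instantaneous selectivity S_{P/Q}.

S_{P/Q} = r_P/r_Q = (k₁·C_A^0.5)/(k₂·C_A) = (k₁/k₂)·C_A^-0.5.
= (3.44×7.900^0.5) / (0.945×7.900) = 9.669/7.465 = 1.30.

1.30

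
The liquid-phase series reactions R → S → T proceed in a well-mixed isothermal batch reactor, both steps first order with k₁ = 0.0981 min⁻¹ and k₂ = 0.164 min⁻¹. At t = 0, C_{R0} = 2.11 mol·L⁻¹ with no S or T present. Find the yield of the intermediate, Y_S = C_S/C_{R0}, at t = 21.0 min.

For first-order series with pure R initially, C_S(t) = k₁C_{R0}/(k₂−k₁)·(e^(−k₁t) − e^(−k₂t)).
e^(−k₁t) = e^(−0.0981×21.0) = e^(−2.060) = 0.1274; e^(−k₂t) = e^(−3.444) = 0.03194.
C_S = 0.0981×2.11/(0.164−0.0981) × (0.1274−0.03194) = 3.141×0.09550 = 0.3000 mol·L⁻¹.
Y_S = C_S/C_{R0} = 0.3000/2.11 = 0.142.

0.142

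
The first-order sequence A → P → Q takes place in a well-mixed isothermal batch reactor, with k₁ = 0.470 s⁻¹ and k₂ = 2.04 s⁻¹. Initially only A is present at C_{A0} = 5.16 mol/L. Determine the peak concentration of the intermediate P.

0.766 mol/L

At the optimum, C_{P,max}/C_{A0} = (k₁/k₂)^[k₂/(k₂−k₁)].
= (0.470/2.04)^(2.04/(2.04−0.470)) = (0.2304)^(1.299) = 0.1485.
C_{P,max} = 0.1485×5.16 = 0.766 mol/L.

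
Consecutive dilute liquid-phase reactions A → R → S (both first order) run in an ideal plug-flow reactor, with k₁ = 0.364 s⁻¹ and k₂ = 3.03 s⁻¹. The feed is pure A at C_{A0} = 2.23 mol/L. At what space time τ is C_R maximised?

0.795 s

The intermediate peaks when r₁ = r₂, i.e. k₁e^(−k₁τ) = k₂e^(−k₂τ), giving τ_opt = ln(k₂/k₁)/(k₂−k₁).
= ln(3.03/0.364)/(3.03−0.364) = ln(8.324)/2.666 = 2.119/2.666 = 0.795 s.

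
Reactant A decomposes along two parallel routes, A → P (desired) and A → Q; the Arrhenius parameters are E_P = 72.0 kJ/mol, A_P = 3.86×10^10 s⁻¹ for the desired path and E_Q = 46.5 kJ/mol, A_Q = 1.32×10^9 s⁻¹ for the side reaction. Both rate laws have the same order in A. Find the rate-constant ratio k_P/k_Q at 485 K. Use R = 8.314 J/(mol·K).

With equal orders, S_{P/Q} = k_P/k_Q = (A_P/A_Q)·exp[(E_Q−E_P)/(RT)].
(E_Q−E_P)/(RT) = (46.5−72.0)×10³/(8.314×485) = -25500/4032 = -6.324.
k_P/k_Q = (3.86×10^10/1.32×10^9)·exp(-6.324) = 29.24 × 0.001793 = 0.0524.
Since E_P > E_Q, raising the temperature improves selectivity toward P.

0.0524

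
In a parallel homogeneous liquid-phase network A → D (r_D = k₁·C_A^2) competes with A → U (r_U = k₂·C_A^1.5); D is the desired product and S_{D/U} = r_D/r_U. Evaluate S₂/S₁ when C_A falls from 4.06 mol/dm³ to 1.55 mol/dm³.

0.618

S_{D/U} = (k₁/k₂)·C_A^0.5, so S₂/S₁ = (C_{A,2}/C_{A,1})^0.5.
= (1.55/4.06)^0.5 = (0.3818)^0.5 = 0.618.
Selectivity toward D falls as C_A falls — high-concentration operation is favoured.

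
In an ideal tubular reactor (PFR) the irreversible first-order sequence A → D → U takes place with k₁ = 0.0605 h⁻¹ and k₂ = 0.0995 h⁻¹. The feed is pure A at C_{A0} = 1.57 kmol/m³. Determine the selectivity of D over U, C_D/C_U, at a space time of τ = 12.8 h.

The intermediate concentration in a first-order A→B→C sequence is C_D = k₁C_{A0}(e^(−k₁τ) − e^(−k₂τ))/(k₂−k₁).
e^(−k₁τ) = e^(−0.0605×12.8) = e^(−0.7744) = 0.4610; e^(−k₂τ) = e^(−1.274) = 0.2798.
C_D = 0.0605×1.57/(0.0995−0.0605) × (0.4610−0.2798) = 2.436×0.1812 = 0.4412 kmol/m³.
C_A = C_{A0}e^(−k₁τ) = 0.7237 kmol/m³, so C_U = C_{A0}−C_A−C_D = 0.4050 kmol/m³; C_D/C_U = 1.09.

1.09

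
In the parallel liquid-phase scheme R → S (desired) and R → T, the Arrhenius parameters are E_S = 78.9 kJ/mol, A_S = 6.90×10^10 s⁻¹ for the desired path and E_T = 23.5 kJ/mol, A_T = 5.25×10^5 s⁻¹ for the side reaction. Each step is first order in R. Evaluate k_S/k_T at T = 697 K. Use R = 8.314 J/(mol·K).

9.26

Since both paths have the same order in R, the concentration cancels and S_{S/T} = k_S/k_T = (A_S/A_T)·exp[(E_T−E_S)/(RT)].
(E_T−E_S)/(RT) = (23.5−78.9)×10³/(8.314×697) = -55400/5795 = -9.560.
k_S/k_T = (6.90×10^10/5.25×10^5)·exp(-9.560) = 1.314×10^5 × 7.048×10^-5 = 9.26.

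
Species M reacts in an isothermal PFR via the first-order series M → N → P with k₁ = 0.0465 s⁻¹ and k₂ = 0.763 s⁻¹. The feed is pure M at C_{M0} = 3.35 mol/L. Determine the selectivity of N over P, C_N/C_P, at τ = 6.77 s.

The intermediate concentration in a first-order A→B→C sequence is C_N = k₁C_{M0}(e^(−k₁τ) − e^(−k₂τ))/(k₂−k₁).
e^(−k₁τ) = e^(−0.0465×6.77) = e^(−0.3148) = 0.7299; e^(−k₂τ) = e^(−5.166) = 0.005710.
C_N = 0.0465×3.35/(0.763−0.0465) × (0.7299−0.005710) = 0.2174×0.7242 = 0.1575 mol/L.
C_M = C_{M0}e^(−k₁τ) = 2.445 mol/L, so C_P = C_{M0}−C_M−C_N = 0.7473 mol/L; C_N/C_P = 0.211.

0.211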